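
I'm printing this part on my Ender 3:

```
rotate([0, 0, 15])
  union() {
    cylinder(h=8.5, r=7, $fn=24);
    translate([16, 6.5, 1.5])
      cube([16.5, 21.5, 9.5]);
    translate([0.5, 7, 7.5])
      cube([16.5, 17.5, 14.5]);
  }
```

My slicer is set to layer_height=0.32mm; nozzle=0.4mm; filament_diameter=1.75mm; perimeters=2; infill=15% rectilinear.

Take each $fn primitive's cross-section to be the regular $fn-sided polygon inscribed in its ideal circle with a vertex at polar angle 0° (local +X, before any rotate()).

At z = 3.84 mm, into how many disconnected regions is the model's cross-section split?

2

At z = 3.84 mm: the cylinder: section is a regular 24-gon, circumradius r=7; the 16.5×21.5 cube at (16, 6.5) contributes its full rectangle; the cube at (0.5, 7) is absent (z outside [7.5, 22]); Combining (union): the 2 present regions are separate (no shared area or edge), so areas and boundary lengths simply add and each stays a separate island — 2 connected regions; (rotated 15° about Z; rotation is an isometry so areas/perimeters/island counts are preserved). The result has 2 disconnected regions.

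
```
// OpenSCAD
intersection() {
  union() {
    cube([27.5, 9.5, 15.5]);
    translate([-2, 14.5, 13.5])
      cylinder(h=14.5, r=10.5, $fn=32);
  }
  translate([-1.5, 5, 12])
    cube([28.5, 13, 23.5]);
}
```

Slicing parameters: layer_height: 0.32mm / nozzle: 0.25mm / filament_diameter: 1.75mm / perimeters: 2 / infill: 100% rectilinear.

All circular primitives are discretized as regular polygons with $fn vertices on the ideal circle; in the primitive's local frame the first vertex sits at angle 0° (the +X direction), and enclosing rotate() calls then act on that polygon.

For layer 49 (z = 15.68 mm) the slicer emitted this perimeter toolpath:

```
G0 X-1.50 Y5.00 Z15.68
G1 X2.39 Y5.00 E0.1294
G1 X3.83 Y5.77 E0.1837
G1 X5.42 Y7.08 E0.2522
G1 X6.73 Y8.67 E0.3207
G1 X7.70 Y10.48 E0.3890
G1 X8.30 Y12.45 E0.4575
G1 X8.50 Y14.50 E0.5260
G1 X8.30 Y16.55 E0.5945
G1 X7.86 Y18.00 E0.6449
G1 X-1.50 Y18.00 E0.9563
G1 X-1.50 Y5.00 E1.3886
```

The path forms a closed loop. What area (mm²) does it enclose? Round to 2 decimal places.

Apply the shoelace formula to the sequence of (X, Y) vertices; enclosed area = 112.59 mm².

112.59 mm²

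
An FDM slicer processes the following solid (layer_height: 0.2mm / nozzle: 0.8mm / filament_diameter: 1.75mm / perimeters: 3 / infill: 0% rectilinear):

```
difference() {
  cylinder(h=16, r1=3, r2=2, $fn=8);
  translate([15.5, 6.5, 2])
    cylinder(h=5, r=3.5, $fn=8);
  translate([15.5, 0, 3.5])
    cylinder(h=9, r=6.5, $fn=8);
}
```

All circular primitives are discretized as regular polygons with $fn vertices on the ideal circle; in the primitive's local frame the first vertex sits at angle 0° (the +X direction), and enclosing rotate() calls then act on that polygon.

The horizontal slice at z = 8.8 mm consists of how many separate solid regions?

At z = 8.8 mm: the cone (r1=3→r2=2) has section circumradius 2.450 here — a regular 8-gon; the cylinder at (15.5, 6.5) is not intersected at this z (z outside [2, 7]); the r=6.5 cylinder at (15.5, 0) contributes a regular 8-gon of circumradius 6.5; Taking the first minus the rest: starting from the cone, the r=6.5 cylinder at (15.5, 0) misses the remaining region (no effect) — 1 connected region. The result has 1 disconnected region.

1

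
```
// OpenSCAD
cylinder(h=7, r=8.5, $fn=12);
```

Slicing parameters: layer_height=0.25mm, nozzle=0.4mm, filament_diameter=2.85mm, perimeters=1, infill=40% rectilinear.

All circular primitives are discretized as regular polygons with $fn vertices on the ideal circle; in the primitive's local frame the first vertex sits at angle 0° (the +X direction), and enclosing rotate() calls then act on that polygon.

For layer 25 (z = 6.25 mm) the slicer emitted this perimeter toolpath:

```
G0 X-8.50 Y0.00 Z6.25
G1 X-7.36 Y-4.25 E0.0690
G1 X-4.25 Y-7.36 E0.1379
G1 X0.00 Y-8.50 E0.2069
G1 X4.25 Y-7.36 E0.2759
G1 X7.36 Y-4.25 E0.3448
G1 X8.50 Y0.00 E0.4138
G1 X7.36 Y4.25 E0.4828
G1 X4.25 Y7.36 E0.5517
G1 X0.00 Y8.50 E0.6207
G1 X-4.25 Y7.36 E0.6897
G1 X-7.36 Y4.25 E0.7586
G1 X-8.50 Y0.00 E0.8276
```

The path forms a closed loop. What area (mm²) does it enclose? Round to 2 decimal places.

216.71 mm²

Apply the shoelace formula to the sequence of (X, Y) vertices; enclosed area = 216.71 mm².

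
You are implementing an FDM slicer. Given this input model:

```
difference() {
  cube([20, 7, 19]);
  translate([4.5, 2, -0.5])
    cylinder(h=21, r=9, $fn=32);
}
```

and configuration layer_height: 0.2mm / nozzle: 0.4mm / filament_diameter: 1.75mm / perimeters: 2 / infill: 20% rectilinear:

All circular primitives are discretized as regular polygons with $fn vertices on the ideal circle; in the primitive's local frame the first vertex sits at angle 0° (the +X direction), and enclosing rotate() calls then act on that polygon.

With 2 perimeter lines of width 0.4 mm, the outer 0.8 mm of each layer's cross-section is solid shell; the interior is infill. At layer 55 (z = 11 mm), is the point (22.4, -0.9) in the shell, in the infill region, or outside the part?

At z = 11 mm: the cube is present — its section is the full 20×7 rectangle; the cylinder at (4.5, 2): section is a regular 32-gon, circumradius r=9; Taking the first minus the rest: starting from the 20×7 cube, the r=9 cylinder at (4.5, 2) partially overlaps it — only the 91.71 mm² overlap (of its 252.84 mm²) is removed, clipping the outline — 1 connected region. Overall, the cross-section is a single solid region. The nearest boundary edge runs (20.00, 7.00)→(20.00, 0.00); distance from the point to it = 2.56 mm. The point is not inside any of the regions above, so it lies outside the cross-section (2.56 mm from the nearest boundary).

outside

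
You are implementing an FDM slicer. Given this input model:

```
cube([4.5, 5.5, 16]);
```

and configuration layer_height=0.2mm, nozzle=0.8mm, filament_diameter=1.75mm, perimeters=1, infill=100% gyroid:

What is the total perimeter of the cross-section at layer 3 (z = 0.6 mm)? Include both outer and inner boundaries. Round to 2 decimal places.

At z = 0.6 mm: the cube (footprint 4.5×5.5) is included at this height (perimeter 20.00 mm). Overall, the cross-section is a single solid region. Total boundary length (outer) = 20.00 mm.

20.00 mm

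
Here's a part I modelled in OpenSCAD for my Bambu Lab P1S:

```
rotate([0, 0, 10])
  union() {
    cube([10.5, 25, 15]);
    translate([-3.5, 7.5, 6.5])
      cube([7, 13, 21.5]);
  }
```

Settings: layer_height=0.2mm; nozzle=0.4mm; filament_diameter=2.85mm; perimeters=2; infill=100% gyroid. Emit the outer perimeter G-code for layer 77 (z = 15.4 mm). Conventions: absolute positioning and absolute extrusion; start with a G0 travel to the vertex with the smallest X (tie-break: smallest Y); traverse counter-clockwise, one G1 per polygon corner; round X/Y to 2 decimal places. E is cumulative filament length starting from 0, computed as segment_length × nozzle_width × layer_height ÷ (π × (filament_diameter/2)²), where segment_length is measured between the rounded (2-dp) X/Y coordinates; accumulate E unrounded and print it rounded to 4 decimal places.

At z = 15.4 mm: the cube is absent (z outside [0, 15]); the cube at (-3.5, 7.5) (footprint 7×13) is included at this height; Merging all regions: only the 7×13 cube at (-3.5, 7.5) is present, so the union is just that shape — 1 connected region; (whole slice rotated 10° about Z — lengths, areas and connectivity unchanged). The outline is a single polygon with 4 vertices. Extrusion per mm of travel: 0.4 × 0.2 / (π × 1.425²) = 0.012540. Accumulating E over each segment gives final E = 0.5017.

G0 X-7.01 Y19.58 Z15.40
G1 X-4.75 Y6.78 E0.1630
G1 X2.14 Y7.99 E0.2507
G1 X-0.11 Y20.80 E0.4138
G1 X-7.01 Y19.58 E0.5017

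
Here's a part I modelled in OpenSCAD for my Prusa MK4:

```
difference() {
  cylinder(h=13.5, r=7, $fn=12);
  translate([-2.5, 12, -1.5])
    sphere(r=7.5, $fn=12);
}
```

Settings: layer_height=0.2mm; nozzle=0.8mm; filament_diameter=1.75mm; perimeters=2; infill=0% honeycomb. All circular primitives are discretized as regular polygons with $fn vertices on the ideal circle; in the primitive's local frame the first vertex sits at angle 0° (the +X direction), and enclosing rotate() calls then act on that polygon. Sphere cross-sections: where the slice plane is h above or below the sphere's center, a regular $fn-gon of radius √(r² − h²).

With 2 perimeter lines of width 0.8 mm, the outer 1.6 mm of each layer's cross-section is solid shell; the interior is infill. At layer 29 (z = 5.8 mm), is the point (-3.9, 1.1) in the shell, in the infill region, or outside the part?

At z = 5.8 mm: the r=7 cylinder contributes a regular 12-gon of circumradius 7; the sphere at (-2.5, 12): section is a regular 12-gon, circumradius = √(r²−h²) = √(7.5²−7.3²) = 1.720; After the difference (first − rest): starting from the r=7 cylinder, the r=7.5 sphere at (-2.5, 12) misses the remaining region (no effect) — 1 connected region. Overall, the cross-section is a single solid region. The nearest boundary edge runs (-7.00, 0.00)→(-6.06, 3.50); distance from the point to it = 2.71 mm. The point is inside the cross-section and 2.71 mm from the nearest boundary — more than the 1.6 mm shell width (2 × 0.8), so it's in the infill interior.

infill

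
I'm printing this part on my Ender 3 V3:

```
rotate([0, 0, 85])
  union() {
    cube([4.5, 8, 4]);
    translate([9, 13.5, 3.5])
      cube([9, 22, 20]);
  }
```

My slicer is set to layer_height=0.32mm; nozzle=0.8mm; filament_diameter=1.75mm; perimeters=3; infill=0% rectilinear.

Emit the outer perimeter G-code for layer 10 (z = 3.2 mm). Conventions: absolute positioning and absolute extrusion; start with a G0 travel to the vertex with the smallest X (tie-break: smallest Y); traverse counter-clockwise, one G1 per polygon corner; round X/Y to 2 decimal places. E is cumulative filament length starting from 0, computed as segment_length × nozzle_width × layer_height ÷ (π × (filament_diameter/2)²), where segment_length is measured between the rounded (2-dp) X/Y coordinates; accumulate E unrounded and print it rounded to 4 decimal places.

G0 X-7.97 Y0.70 Z3.20
G1 X0.00 Y0.00 E0.8515
G1 X0.39 Y4.48 E1.3302
G1 X-7.58 Y5.18 E2.1817
G1 X-7.97 Y0.70 E2.6603

At z = 3.2 mm: the 4.5×8 cube contributes its full rectangle; the cube at (9, 13.5) is absent (z outside [3.5, 23.5]); Combining (union): only the 4.5×8 cube is present, so the union is just that shape — 1 connected region; (whole slice rotated 85° about Z — lengths, areas and connectivity unchanged). The outline is a single polygon with 4 vertices. Extrusion per mm of travel: 0.8 × 0.32 / (π × 0.875²) = 0.106432. Accumulating E over each segment gives final E = 2.6603.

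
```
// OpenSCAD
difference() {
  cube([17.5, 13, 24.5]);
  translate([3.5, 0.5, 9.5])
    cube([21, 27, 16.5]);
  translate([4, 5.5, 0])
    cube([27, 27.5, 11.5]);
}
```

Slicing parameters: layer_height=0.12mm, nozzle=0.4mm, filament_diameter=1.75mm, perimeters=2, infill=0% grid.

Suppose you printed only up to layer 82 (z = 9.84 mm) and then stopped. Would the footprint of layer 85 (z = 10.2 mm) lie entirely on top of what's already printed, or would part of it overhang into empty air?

entirely on top

Compare the two slices. At z = 9.84: the 17.5×13 cube contributes its full rectangle (area 227.50 mm²); the 21×27 cube at (3.5, 0.5) contributes its full rectangle (area 567.00 mm²); the cube at (4, 5.5) is present — its section is the full 27×27.5 rectangle (area 742.50 mm²); Subtracting the remaining from the first: starting from the 17.5×13 cube (227.50 mm²), the 21×27 cube at (3.5, 0.5) partially overlaps it — only the 175.00 mm² overlap (of its 567.00 mm²) is removed, clipping the outline; the 27×27.5 cube at (4, 5.5) misses the remaining region (no effect) — area = 52.50 mm². At z = 10.2: the 17.5×13 cube contributes its full rectangle (area 227.50 mm²); the cube at (3.5, 0.5) (footprint 21×27) is included at this height (area 567.00 mm²); the cube at (4, 5.5) is present — its section is the full 27×27.5 rectangle (area 742.50 mm²); Taking the first minus the rest: starting from the 17.5×13 cube (227.50 mm²), the 21×27 cube at (3.5, 0.5) partially overlaps it — only the 175.00 mm² overlap (of its 567.00 mm²) is removed, clipping the outline; the 27×27.5 cube at (4, 5.5) misses the remaining region (no effect) — area = 52.50 mm². Checking containment: the cross-section at z = 10.2 is a subset of the cross-section at z = 9.84.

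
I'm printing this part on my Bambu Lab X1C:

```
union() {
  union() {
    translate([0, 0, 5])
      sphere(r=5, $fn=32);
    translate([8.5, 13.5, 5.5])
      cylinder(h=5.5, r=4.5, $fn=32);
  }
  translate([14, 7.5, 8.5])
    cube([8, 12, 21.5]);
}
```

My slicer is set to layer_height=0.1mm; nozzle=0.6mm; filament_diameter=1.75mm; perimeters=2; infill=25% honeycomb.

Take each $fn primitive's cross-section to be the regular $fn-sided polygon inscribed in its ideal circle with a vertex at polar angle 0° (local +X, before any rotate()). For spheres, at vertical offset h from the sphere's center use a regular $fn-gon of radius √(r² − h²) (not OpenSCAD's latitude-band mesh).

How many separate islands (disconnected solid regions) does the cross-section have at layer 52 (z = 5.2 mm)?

At z = 5.2 mm: the sphere: section is a regular 32-gon, circumradius = √(r²−h²) = √(5²−0.2²) = 4.996; the cylinder at (8.5, 13.5) is not intersected at this z (z outside [5.5, 11]); Merging all regions: only the r=5 sphere is present, so the union is just that shape — 1 connected region; the cube at (14, 7.5) is not intersected at this z (z outside [8.5, 30]); Combining (union): only the result so far is present, so the union is just that shape — 1 connected region. Overall, the cross-section is a single solid region. Island count = 1.

1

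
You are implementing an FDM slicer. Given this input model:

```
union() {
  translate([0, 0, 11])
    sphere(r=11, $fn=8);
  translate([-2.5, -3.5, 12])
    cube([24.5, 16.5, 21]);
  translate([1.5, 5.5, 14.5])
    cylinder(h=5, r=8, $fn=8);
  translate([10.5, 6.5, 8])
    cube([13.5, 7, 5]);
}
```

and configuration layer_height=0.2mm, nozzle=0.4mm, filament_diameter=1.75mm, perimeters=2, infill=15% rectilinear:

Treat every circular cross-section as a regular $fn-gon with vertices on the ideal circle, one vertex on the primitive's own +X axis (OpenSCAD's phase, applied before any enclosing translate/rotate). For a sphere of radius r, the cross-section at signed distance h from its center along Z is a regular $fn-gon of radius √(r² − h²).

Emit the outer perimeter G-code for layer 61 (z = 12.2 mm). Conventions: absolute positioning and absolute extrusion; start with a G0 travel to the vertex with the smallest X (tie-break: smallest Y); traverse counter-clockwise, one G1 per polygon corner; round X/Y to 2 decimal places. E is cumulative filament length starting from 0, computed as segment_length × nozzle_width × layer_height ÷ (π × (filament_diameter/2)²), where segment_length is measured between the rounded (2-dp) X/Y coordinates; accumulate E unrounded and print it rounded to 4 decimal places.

At z = 12.2 mm: the r=11 sphere contributes a regular 8-gon of circumradius √(11²−1.2²) = 10.934; the 24.5×16.5 cube at (-2.5, -3.5) contributes its full rectangle; the cylinder at (1.5, 5.5) is not intersected at this z (z outside [14.5, 19.5]); the cube at (10.5, 6.5) (footprint 13.5×7) is included at this height; Merging all regions: the regions partially overlap (shared area 229.82 mm²), so overlapping operands fuse into one piece — 1 connected region. The outline is a single polygon with 14 vertices. Extrusion per mm of travel: 0.4 × 0.2 / (π × 0.875²) = 0.033260. Accumulating E over each segment gives final E = 3.5031.

G0 X-10.93 Y0.00 Z12.20
G1 X-7.73 Y-7.73 E0.2783
G1 X0.00 Y-10.93 E0.5565
G1 X7.73 Y-7.73 E0.8348
G1 X9.48 Y-3.50 E0.9870
G1 X22.00 Y-3.50 E1.4035
G1 X22.00 Y6.50 E1.7361
G1 X24.00 Y6.50 E1.8026
G1 X24.00 Y13.50 E2.0354
G1 X10.50 Y13.50 E2.4844
G1 X10.50 Y13.00 E2.5010
G1 X-2.50 Y13.00 E2.9334
G1 X-2.50 Y9.90 E3.0365
G1 X-7.73 Y7.73 E3.2249
G1 X-10.93 Y0.00 E3.5031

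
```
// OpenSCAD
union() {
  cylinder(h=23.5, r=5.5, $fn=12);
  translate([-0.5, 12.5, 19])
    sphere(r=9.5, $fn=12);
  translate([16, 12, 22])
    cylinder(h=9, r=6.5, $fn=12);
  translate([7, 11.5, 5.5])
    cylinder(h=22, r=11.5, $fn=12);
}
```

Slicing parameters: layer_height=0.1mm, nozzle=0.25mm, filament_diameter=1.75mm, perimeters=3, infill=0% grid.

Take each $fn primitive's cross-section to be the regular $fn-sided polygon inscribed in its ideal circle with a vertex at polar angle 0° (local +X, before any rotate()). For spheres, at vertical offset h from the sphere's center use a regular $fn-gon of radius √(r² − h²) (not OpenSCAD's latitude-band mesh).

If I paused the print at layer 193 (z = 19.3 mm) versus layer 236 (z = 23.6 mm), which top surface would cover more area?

Layer 193 (z = 19.3): the r=5.5 cylinder contributes a regular 12-gon of circumradius 5.5 (area = (12/2)·5.500²·sin(360°/12) = 90.75 mm²); the r=9.5 sphere at (-0.5, 12.5) contributes a regular 12-gon of circumradius √(9.5²−0.3²) = 9.495 (area = (12/2)·9.495²·sin(360°/12) = 270.48 mm²); the cylinder at (16, 12) is not intersected at this z (z outside [22, 31]); the r=11.5 cylinder at (7, 11.5) gives a regular 12-gon of circumradius 11.5 (constant along its height) (area = (12/2)·11.500²·sin(360°/12) = 396.75 mm²); Taking the union: the regions partially overlap — summed areas 757.98 mm² minus the doubly-counted overlap 197.92 mm² gives 560.06 mm² — area = 560.06 mm². So its area = 560.06 mm². Layer 236 (z = 23.6): the cylinder does not reach this height (z outside [0, 23.5]); the r=9.5 sphere at (-0.5, 12.5) contributes a regular 12-gon of circumradius √(9.5²−4.6²) = 8.312 (area = (12/2)·8.312²·sin(360°/12) = 207.27 mm²); the r=6.5 cylinder at (16, 12) gives a regular 12-gon of circumradius 6.5 (constant along its height) (area = (12/2)·6.500²·sin(360°/12) = 126.75 mm²); the r=11.5 cylinder at (7, 11.5) contributes a regular 12-gon of circumradius 11.5 (area = (12/2)·11.500²·sin(360°/12) = 396.75 mm²); Combining (union): the regions partially overlap — summed areas 730.77 mm² minus the doubly-counted overlap 229.60 mm² gives 501.17 mm² — area = 501.17 mm². So its area = 501.17 mm². Layer 193 is larger (560.06 vs 501.17 mm²).

layer 193 (z = 19.3 mm)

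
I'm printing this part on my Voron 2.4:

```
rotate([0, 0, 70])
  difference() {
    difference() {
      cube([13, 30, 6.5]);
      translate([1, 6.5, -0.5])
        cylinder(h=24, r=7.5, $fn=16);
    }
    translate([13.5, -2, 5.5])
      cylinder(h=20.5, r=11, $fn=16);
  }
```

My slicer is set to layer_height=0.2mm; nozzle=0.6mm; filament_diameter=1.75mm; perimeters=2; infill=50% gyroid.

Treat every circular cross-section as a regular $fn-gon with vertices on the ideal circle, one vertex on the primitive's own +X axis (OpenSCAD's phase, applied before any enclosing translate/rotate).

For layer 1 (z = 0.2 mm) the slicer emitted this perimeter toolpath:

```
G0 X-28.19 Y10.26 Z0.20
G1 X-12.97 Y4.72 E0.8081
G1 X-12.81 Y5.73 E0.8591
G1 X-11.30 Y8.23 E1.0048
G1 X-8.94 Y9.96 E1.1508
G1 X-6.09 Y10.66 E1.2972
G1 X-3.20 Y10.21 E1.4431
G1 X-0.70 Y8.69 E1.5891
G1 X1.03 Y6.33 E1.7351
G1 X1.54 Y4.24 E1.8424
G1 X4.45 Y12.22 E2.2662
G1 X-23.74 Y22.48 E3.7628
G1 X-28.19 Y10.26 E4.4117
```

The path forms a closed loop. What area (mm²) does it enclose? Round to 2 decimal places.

292.30 mm²

Apply the shoelace formula to the sequence of (X, Y) vertices; enclosed area = 292.30 mm².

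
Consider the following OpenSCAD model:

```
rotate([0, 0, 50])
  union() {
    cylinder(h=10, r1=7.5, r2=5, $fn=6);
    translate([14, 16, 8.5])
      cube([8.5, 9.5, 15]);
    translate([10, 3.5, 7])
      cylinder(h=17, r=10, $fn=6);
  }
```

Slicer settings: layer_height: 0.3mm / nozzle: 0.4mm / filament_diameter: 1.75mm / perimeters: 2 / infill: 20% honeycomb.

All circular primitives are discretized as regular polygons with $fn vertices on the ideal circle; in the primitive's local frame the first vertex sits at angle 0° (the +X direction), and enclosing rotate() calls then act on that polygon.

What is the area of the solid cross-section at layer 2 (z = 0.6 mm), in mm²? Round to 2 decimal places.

140.35 mm²

At z = 0.6 mm: the cone (r1=7.5→r2=5) has section circumradius 7.350 here — a regular 6-gon (area = (6/2)·7.350²·sin(360°/6) = 140.35 mm²); the cube at (14, 16) is absent (z outside [8.5, 23.5]); the cylinder at (10, 3.5) does not reach this height (z outside [7, 24]); Taking the union: only the cone is present, so the union is just that shape — area = 140.35 mm²; (whole slice rotated 50° about Z — lengths, areas and connectivity unchanged). Overall, the cross-section is a single solid region. Net area = 140.35 mm².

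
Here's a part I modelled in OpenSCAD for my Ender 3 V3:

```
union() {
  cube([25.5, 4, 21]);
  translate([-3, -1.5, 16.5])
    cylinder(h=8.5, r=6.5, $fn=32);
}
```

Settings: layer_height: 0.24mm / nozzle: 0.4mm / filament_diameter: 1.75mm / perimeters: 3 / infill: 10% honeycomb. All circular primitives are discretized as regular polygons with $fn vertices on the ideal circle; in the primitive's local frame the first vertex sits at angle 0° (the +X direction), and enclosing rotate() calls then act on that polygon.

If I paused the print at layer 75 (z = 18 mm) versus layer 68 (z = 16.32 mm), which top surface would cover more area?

Layer 75 (z = 18): the cube is present — its section is the full 25.5×4 rectangle (area 102.00 mm²); the r=6.5 cylinder at (-3, -1.5) gives a regular 32-gon of circumradius 6.5 (constant along its height) (area = (32/2)·6.500²·sin(360°/32) = 131.88 mm²); Combining (union): the regions partially overlap — summed areas 233.88 mm² minus the doubly-counted overlap 9.07 mm² gives 224.81 mm² — area = 224.81 mm². So its area = 224.81 mm². Layer 68 (z = 16.32): the 25.5×4 cube contributes its full rectangle (area 102.00 mm²); the cylinder at (-3, -1.5) does not reach this height (z outside [16.5, 25]); Combining (union): only the 25.5×4 cube is present, so the union is just that shape — area = 102.00 mm². So its area = 102.00 mm². Layer 75 is larger (224.81 vs 102.00 mm²).

layer 75 (z = 18 mm)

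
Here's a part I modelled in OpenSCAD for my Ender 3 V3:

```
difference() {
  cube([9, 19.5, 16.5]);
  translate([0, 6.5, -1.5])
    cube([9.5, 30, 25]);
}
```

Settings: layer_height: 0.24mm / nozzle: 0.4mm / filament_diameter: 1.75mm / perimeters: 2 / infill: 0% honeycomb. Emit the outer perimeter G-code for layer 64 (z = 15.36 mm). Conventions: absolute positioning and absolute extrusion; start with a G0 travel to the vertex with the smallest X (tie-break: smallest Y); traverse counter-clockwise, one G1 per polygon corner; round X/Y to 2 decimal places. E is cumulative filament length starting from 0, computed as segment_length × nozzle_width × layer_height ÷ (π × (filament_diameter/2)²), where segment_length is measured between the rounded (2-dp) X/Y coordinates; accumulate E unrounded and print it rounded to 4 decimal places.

At z = 15.36 mm: the cube is present — its section is the full 9×19.5 rectangle; the 9.5×30 cube at (0, 6.5) contributes its full rectangle; After the difference (first − rest): starting from the 9×19.5 cube, the 9.5×30 cube at (0, 6.5) partially overlaps it — only the 117.00 mm² overlap (of its 285.00 mm²) is removed, clipping the outline — 1 connected region. The outline is a single polygon with 4 vertices. Extrusion per mm of travel: 0.4 × 0.24 / (π × 0.875²) = 0.039912. Accumulating E over each segment gives final E = 1.2373.

G0 X0.00 Y0.00 Z15.36
G1 X9.00 Y0.00 E0.3592
G1 X9.00 Y6.50 E0.6186
G1 X0.00 Y6.50 E0.9778
G1 X0.00 Y0.00 E1.2373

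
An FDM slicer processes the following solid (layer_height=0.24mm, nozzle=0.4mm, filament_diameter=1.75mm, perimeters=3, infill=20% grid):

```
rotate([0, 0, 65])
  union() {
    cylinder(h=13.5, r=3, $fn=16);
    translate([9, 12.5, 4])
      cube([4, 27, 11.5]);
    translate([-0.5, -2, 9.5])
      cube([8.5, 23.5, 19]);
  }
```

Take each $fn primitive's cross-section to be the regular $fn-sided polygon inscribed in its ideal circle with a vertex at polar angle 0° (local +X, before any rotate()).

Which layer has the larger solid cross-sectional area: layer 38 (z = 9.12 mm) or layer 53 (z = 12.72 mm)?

layer 53 (z = 12.72 mm)

Layer 38 (z = 9.12): the r=3 cylinder contributes a regular 16-gon of circumradius 3 (area = (16/2)·3.000²·sin(360°/16) = 27.55 mm²); the 4×27 cube at (9, 12.5) contributes its full rectangle (area 108.00 mm²); the cube at (-0.5, -2) is not intersected at this z (z outside [9.5, 28.5]); Merging all regions: the 2 present regions are separate (no shared area or edge), so areas and boundary lengths simply add and each stays a separate island — area = 135.55 mm²; (whole slice rotated 65° about Z — lengths, areas and connectivity unchanged). So its area = 135.55 mm². Layer 53 (z = 12.72): the r=3 cylinder contributes a regular 16-gon of circumradius 3 (area = (16/2)·3.000²·sin(360°/16) = 27.55 mm²); the cube at (9, 12.5) is present — its section is the full 4×27 rectangle (area 108.00 mm²); the cube at (-0.5, -2) (footprint 8.5×23.5) is included at this height (area 199.75 mm²); Merging all regions: the regions partially overlap — summed areas 335.30 mm² minus the doubly-counted overlap 14.80 mm² gives 320.51 mm² — area = 320.51 mm²; (rotated 65° about Z; rotation is an isometry so areas/perimeters/island counts are preserved). So its area = 320.51 mm². Layer 53 is larger (320.51 vs 135.55 mm²).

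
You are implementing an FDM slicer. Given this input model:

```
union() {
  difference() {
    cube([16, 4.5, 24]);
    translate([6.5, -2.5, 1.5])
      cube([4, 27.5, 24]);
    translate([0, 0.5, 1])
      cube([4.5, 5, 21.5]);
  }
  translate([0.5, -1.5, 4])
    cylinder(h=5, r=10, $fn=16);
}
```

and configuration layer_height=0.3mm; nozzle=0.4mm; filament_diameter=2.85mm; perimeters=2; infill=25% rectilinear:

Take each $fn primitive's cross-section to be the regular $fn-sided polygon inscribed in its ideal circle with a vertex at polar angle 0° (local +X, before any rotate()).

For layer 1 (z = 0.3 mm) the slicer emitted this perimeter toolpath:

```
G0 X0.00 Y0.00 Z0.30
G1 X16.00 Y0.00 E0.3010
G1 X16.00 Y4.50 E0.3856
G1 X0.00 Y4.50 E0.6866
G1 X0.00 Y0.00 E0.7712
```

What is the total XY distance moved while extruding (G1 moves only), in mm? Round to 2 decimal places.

41.00 mm

Sum the Euclidean lengths of each G1 segment: total = 41.00 mm.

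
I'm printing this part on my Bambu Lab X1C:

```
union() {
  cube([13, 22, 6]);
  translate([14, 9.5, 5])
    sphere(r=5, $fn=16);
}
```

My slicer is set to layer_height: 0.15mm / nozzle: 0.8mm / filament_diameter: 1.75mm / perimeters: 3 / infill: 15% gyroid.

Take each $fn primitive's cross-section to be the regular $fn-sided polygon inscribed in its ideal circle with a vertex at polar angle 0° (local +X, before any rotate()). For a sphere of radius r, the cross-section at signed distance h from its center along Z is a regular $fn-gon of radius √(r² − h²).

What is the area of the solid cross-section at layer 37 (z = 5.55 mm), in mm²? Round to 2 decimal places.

At z = 5.55 mm: the cube (footprint 13×22) is included at this height (area 286.00 mm²); the r=5 sphere at (14, 9.5) contributes a regular 16-gon of circumradius √(5²−0.55²) = 4.970 (area = (16/2)·4.970²·sin(360°/16) = 75.61 mm²); Combining (union): the regions partially overlap — summed areas 361.61 mm² minus the doubly-counted overlap 28.06 mm² gives 333.55 mm² — area = 333.55 mm². Overall, the cross-section is a single solid region. Net area = 333.55 mm².

333.55 mm²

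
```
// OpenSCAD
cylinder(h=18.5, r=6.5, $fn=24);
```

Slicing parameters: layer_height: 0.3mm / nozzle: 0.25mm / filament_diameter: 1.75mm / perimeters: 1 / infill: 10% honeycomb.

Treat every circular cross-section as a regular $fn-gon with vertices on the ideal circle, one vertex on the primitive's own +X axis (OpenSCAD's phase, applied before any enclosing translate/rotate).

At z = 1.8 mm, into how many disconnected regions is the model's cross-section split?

At z = 1.8 mm: the r=6.5 cylinder gives a regular 24-gon of circumradius 6.5 (constant along its height). The result has 1 disconnected region.

1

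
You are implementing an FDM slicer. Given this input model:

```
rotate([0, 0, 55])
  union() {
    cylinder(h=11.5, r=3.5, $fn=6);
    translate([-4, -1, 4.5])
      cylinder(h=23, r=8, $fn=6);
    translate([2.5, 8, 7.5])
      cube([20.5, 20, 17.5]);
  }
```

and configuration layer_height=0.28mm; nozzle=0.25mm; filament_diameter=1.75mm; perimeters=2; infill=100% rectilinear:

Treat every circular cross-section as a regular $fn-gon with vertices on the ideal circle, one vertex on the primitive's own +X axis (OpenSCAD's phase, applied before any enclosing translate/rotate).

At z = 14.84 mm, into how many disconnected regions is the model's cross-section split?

2

At z = 14.84 mm: the cylinder is absent (z outside [0, 11.5]); the r=8 cylinder at (-4, -1) gives a regular 6-gon of circumradius 8 (constant along its height); the cube at (2.5, 8) (footprint 20.5×20) is included at this height; Taking the union: the 2 present regions are separate (no shared area or edge), so areas and boundary lengths simply add and each stays a separate island — 2 connected regions; (whole slice rotated 55° about Z — lengths, areas and connectivity unchanged). The result has 2 disconnected regions.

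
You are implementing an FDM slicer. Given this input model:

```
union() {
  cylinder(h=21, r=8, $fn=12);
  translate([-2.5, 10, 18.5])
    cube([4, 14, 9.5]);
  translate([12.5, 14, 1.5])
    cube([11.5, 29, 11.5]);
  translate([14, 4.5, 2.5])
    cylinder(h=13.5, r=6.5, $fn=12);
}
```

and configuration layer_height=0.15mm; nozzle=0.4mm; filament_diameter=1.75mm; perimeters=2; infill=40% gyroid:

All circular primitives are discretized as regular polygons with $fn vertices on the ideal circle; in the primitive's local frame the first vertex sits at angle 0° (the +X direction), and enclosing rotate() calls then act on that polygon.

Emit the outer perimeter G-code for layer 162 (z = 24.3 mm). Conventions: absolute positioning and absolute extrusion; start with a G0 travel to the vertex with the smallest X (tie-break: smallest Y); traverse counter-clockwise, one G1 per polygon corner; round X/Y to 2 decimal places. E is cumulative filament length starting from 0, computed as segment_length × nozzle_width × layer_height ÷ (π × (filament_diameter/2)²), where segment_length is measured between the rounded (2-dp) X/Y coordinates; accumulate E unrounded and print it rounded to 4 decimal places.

G0 X-2.50 Y10.00 Z24.30
G1 X1.50 Y10.00 E0.0998
G1 X1.50 Y24.00 E0.4490
G1 X-2.50 Y24.00 E0.5488
G1 X-2.50 Y10.00 E0.8980

At z = 24.3 mm: the cylinder is not intersected at this z (z outside [0, 21]); the cube at (-2.5, 10) is present — its section is the full 4×14 rectangle; the cube at (12.5, 14) does not reach this height (z outside [1.5, 13]); the cylinder at (14, 4.5) is absent (z outside [2.5, 16]); Merging all regions: only the 4×14 cube at (-2.5, 10) is present, so the union is just that shape — 1 connected region. The outline is a single polygon with 4 vertices. Extrusion per mm of travel: 0.4 × 0.15 / (π × 0.875²) = 0.024945. Accumulating E over each segment gives final E = 0.8980.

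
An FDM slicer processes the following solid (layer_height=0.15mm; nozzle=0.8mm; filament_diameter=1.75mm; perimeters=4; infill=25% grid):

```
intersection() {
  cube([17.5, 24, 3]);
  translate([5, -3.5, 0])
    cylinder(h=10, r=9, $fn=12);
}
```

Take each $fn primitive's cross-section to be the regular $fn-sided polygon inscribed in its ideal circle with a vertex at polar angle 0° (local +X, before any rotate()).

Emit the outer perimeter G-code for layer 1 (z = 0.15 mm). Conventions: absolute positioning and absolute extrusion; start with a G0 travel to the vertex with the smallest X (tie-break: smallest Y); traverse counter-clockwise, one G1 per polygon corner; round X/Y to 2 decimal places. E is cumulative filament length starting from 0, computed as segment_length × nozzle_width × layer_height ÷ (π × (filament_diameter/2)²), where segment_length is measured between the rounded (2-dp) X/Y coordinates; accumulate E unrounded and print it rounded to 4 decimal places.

G0 X0.00 Y0.00 Z0.15
G1 X13.06 Y0.00 E0.6516
G1 X12.79 Y1.00 E0.7032
G1 X9.50 Y4.29 E0.9354
G1 X5.00 Y5.50 E1.1679
G1 X0.50 Y4.29 E1.4003
G1 X0.00 Y3.79 E1.4356
G1 X0.00 Y0.00 E1.6247

At z = 0.15 mm: the cube is present — its section is the full 17.5×24 rectangle; the cylinder at (5, -3.5): section is a regular 12-gon, circumradius r=9; Taking the intersection: the r=9 cylinder at (5, -3.5) partially overlaps the 17.5×24 cube; clipping to the common part keeps 54.95 mm² — 1 connected region. The outline is a single polygon with 7 vertices. Extrusion per mm of travel: 0.8 × 0.15 / (π × 0.875²) = 0.049890. Accumulating E over each segment gives final E = 1.6247.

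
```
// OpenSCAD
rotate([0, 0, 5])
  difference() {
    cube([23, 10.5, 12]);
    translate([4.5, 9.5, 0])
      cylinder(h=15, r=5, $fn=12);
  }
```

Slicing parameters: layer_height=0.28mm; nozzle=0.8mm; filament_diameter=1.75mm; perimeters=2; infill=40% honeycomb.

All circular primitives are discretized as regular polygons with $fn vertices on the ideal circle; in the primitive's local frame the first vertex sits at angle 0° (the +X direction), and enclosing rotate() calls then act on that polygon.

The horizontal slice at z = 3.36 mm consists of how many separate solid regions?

1

At z = 3.36 mm: the cube (footprint 23×10.5) is included at this height; the cylinder at (4.5, 9.5): section is a regular 12-gon, circumradius r=5; Subtracting the remaining from the first: starting from the 23×10.5 cube, the r=5 cylinder at (4.5, 9.5) partially overlaps it — only the 46.40 mm² overlap (of its 75.00 mm²) is removed, clipping the outline — 1 connected region; (rotated 5° about Z; rotation is an isometry so areas/perimeters/island counts are preserved). The result has 1 disconnected region.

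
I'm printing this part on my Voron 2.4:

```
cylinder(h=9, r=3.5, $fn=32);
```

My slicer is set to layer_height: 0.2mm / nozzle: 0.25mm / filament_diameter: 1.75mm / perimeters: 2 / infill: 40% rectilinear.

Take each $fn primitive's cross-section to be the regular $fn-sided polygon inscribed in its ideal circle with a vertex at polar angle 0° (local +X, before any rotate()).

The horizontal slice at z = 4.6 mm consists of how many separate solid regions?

At z = 4.6 mm: the r=3.5 cylinder gives a regular 32-gon of circumradius 3.5 (constant along its height). The result has 1 disconnected region.

1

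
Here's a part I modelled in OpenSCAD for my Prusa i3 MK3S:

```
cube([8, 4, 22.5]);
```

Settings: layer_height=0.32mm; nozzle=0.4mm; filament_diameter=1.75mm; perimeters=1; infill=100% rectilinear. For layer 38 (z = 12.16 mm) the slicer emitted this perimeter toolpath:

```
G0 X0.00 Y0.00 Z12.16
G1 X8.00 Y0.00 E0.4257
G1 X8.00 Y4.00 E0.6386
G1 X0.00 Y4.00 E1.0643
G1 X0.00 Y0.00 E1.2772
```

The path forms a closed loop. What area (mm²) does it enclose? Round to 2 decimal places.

Apply the shoelace formula to the sequence of (X, Y) vertices; enclosed area = 32.00 mm².

32.00 mm²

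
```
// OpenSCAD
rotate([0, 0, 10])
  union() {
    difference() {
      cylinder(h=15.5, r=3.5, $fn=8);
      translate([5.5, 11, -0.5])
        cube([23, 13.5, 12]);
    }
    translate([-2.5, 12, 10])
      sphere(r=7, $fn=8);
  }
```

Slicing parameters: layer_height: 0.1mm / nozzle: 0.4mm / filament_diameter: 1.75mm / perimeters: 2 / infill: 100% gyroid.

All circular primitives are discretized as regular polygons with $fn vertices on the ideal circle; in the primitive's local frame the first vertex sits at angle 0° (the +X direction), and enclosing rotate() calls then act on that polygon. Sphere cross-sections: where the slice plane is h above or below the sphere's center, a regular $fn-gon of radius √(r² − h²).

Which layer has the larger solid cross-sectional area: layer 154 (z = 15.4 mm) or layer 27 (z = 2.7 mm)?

Layer 154 (z = 15.4): the cylinder: section is a regular 8-gon, circumradius r=3.5 (area = (8/2)·3.500²·sin(360°/8) = 34.65 mm²); the cube at (5.5, 11) is not intersected at this z (z outside [-0.5, 11.5]); Taking the first minus the rest: none of the subtracted shapes is present at this height, so the r=3.5 cylinder is unchanged — area = 34.65 mm²; the r=7 sphere at (-2.5, 12) contributes a regular 8-gon of circumradius √(7²−5.4²) = 4.454 (area = (8/2)·4.454²·sin(360°/8) = 56.12 mm²); Merging all regions: the 2 present regions are separate (no shared area or edge), so areas and boundary lengths simply add and each stays a separate island — area = 90.76 mm²; (whole slice rotated 10° about Z — lengths, areas and connectivity unchanged). So its area = 90.76 mm². Layer 27 (z = 2.7): the cylinder: section is a regular 8-gon, circumradius r=3.5 (area = (8/2)·3.500²·sin(360°/8) = 34.65 mm²); the cube at (5.5, 11) (footprint 23×13.5) is included at this height (area 310.50 mm²); After the difference (first − rest): starting from the r=3.5 cylinder (34.65 mm²), the 23×13.5 cube at (5.5, 11) misses the remaining region (no effect) — area = 34.65 mm²; the sphere at (-2.5, 12) is not intersected at this z (|z−center|=7.300 > r=7); Merging all regions: only the result so far is present, so the union is just that shape — area = 34.65 mm²; (whole slice rotated 10° about Z — lengths, areas and connectivity unchanged). So its area = 34.65 mm². Layer 154 is larger (90.76 vs 34.65 mm²).

layer 154 (z = 15.4 mm)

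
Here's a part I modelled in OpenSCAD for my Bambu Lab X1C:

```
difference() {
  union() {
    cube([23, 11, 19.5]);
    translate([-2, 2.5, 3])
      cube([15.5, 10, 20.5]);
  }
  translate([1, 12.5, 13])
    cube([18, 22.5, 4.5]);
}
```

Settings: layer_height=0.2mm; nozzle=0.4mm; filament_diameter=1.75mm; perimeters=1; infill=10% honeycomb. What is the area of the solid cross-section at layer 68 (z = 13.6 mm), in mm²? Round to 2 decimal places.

At z = 13.6 mm: the cube (footprint 23×11) is included at this height (area 253.00 mm²); the cube at (-2, 2.5) (footprint 15.5×10) is included at this height (area 155.00 mm²); Taking the union: the regions partially overlap — summed areas 408.00 mm² minus the doubly-counted overlap 114.75 mm² gives 293.25 mm² — area = 293.25 mm²; the 18×22.5 cube at (1, 12.5) contributes its full rectangle (area 405.00 mm²); Taking the first minus the rest: starting from the result so far (293.25 mm²), the 18×22.5 cube at (1, 12.5) misses the remaining region (no effect) — area = 293.25 mm². Overall, the cross-section is a single solid region. Net area = 293.25 mm².

293.25 mm²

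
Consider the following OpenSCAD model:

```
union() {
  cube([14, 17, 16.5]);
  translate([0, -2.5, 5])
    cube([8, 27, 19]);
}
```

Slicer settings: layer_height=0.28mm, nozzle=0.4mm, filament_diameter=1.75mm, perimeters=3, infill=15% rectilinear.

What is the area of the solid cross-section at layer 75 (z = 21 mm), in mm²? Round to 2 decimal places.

216.00 mm²

At z = 21 mm: the cube does not reach this height (z outside [0, 16.5]); the cube at (0, -2.5) is present — its section is the full 8×27 rectangle (area 216.00 mm²); Combining (union): only the 8×27 cube at (0, -2.5) is present, so the union is just that shape — area = 216.00 mm². Overall, the cross-section is a single solid region. Net area = 216.00 mm².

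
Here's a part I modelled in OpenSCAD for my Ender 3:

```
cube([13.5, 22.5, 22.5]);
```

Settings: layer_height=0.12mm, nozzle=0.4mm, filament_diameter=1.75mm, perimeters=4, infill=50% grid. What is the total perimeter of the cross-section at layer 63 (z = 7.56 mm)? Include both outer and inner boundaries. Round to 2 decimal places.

72.00 mm

At z = 7.56 mm: the cube (footprint 13.5×22.5) is included at this height (perimeter 72.00 mm). Overall, the cross-section is a single solid region. Total boundary length (outer) = 72.00 mm.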